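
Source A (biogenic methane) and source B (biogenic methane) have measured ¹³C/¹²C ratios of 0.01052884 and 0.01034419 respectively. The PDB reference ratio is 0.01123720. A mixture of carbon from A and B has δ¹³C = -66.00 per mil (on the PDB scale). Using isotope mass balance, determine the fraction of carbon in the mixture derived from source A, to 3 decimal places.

0.820

δ_A = (0.01052884/0.01123720 − 1)×1000 = (0.936963 − 1)×1000 = -63.037 per mil
δ_B = (0.01034419/0.01123720 − 1)×1000 = (0.920531 − 1)×1000 = -79.469 per mil
f_A = (δ_mix − δ_B)/(δ_A − δ_B) = (-66.00 − (-79.469))/(-63.037 − (-79.469))
f_A = 13.469 / 16.432 = 0.8197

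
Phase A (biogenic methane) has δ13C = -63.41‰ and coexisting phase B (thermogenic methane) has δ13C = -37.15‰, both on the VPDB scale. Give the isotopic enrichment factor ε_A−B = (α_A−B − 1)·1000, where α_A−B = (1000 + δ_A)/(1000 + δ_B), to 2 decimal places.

-27.27‰

α_A−B = (1000 + -63.41) / (1000 + -37.15) = 936.59 / 962.85 = 0.972727
ε_A−B = (0.972727 − 1) × 1000 = -27.273‰
(The approximation ε ≈ δ_A − δ_B would give -26.26‰.)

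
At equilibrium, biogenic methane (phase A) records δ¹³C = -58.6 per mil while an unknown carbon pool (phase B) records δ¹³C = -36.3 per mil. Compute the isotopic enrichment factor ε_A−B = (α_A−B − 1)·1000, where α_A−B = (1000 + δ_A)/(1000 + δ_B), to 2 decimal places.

-23.14 per mil

α_A−B = (1000 + -58.6) / (1000 + -36.3) = 941.4 / 963.7 = 0.976860
ε_A−B = (0.976860 − 1) × 1000 = -23.140 per mil
(The approximation ε ≈ δ_A − δ_B would give -22.3 per mil.)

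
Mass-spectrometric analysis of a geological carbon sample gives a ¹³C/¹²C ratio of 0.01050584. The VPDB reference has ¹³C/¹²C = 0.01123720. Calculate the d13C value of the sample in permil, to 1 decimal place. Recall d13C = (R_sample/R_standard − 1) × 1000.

d13C = (R_sample / R_standard − 1) × 1000
R_sample / R_standard = 0.01050584 / 0.01123720 = 0.934916
d13C = (0.934916 − 1) × 1000 = -65.08 permil

-65.1 permil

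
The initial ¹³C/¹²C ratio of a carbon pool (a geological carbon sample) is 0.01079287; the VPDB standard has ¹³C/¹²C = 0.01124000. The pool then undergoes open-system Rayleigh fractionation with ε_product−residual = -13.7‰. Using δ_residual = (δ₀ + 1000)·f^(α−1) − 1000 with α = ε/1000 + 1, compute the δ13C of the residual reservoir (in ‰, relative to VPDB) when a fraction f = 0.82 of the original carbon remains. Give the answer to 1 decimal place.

δ₀ = (0.01079287/0.01124000 − 1)×1000 = (0.960220 − 1)×1000 = -39.780‰
α − 1 = ε/1000 = -0.0137
f^(α−1) = 0.82^(-0.0137) = 1.002722
δ_res = (-39.780 + 1000) × 1.002722 − 1000 = 962.834 − 1000 = -37.17‰

-37.2‰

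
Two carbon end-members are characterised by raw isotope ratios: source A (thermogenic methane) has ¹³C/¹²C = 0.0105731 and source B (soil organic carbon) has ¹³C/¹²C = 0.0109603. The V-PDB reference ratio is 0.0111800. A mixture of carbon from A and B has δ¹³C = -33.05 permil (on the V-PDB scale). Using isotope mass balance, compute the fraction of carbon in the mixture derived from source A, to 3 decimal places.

δ_A = (0.0105731/0.0111800 − 1)×1000 = (0.945716 − 1)×1000 = -54.284 permil
δ_B = (0.0109603/0.0111800 − 1)×1000 = (0.980349 − 1)×1000 = -19.651 permil
f_A = (δ_mix − δ_B)/(δ_A − δ_B) = (-33.05 − (-19.651))/(-54.284 − (-19.651))
f_A = -13.399 / -34.633 = 0.3869

0.387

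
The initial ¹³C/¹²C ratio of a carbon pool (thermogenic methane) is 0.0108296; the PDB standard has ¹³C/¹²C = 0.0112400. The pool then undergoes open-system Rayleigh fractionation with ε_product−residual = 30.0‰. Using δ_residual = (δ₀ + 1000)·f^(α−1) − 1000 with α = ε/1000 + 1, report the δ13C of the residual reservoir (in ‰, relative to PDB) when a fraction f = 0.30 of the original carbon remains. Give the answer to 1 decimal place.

δ₀ = (0.0108296/0.0112400 − 1)×1000 = (0.963488 − 1)×1000 = -36.512‰
α − 1 = ε/1000 = 0.0300
f^(α−1) = 0.30^(0.0300) = 0.964525
δ_res = (-36.512 + 1000) × 0.964525 − 1000 = 929.308 − 1000 = -70.69‰

-70.7‰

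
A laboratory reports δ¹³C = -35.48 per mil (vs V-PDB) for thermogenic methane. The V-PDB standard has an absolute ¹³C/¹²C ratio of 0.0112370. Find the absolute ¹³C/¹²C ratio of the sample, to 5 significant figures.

R_sample = R_standard × (δ¹³C/1000 + 1)
R_sample = 0.0112370 × (-35.48/1000 + 1) = 0.0112370 × 0.964520
R_sample = 0.0108383

0.010838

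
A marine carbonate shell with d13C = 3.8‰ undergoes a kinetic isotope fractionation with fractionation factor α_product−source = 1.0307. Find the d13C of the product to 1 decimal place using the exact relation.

δ_product = (δ_source + 1000)·α − 1000
δ_product = (3.8 + 1000) × 1.0307 − 1000
δ_product = 1034.617 − 1000 = 34.62‰

34.6‰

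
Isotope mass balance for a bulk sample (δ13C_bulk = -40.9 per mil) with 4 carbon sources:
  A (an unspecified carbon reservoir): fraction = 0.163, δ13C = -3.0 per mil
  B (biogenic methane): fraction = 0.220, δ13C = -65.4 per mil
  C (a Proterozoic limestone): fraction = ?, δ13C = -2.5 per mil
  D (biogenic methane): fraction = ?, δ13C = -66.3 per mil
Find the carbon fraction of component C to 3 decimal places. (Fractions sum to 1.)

Let f_C and f_D be the unknown fractions; fractions sum to 1 so f_C + f_D = 0.617.
Mass balance: Σ fᵢ·δᵢ = δ_bulk ⇒ f_C·(-2.5) + f_D·(-66.3) = -40.9 − (-14.877) = -26.023
Substitute f_D = 0.617 − f_C:
f_C·(-2.5 − -66.3) = -26.023 − 0.617×(-66.3) = 14.884
f_C = 14.884 / 63.8 = 0.2333

0.233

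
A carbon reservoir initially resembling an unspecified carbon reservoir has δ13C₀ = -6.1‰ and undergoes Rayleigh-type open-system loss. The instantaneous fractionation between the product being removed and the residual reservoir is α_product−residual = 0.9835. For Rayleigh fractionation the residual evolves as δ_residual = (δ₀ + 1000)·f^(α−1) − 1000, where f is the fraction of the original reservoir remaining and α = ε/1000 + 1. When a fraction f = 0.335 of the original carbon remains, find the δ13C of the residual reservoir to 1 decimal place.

Rayleigh residual: δ_res = (δ₀ + 1000)·f^(α−1) − 1000
α − 1 = -0.01650
f^(α−1) = 0.335^(-0.01650) = 1.018209
δ_res = (-6.1 + 1000) × 1.018209 − 1000 = 1011.998 − 1000 = 12.00‰

12.0‰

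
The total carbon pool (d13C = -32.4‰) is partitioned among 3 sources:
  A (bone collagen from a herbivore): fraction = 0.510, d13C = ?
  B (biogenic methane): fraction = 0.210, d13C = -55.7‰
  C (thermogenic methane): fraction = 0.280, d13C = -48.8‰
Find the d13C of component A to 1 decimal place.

Isotope mass balance: δ_bulk = Σ fᵢ·δᵢ.
-32.4 = 0.510×δ_A + 0.210×(-55.7) + 0.280×(-48.8)
0.510·δ_A = -32.4 − (-25.361) = -7.039
δ_A = -7.039 / 0.510 = -13.80‰

-13.8‰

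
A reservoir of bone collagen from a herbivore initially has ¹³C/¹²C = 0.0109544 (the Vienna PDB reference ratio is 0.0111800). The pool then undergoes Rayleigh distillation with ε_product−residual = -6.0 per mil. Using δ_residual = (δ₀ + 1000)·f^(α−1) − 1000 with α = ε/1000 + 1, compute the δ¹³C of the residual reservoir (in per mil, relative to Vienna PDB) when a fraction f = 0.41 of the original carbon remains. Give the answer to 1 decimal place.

δ₀ = (0.0109544/0.0111800 − 1)×1000 = (0.979821 − 1)×1000 = -20.179 per mil
α − 1 = ε/1000 = -0.0060
f^(α−1) = 0.41^(-0.0060) = 1.005364
δ_res = (-20.179 + 1000) × 1.005364 − 1000 = 985.077 − 1000 = -14.92 per mil

-14.9 per mil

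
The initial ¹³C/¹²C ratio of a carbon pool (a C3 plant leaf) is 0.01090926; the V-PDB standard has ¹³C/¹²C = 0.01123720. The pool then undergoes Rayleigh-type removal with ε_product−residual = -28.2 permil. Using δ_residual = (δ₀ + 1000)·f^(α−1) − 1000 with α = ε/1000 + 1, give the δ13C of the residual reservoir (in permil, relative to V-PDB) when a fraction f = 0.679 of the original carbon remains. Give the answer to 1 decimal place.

δ₀ = (0.01090926/0.01123720 − 1)×1000 = (0.970817 − 1)×1000 = -29.183 permil
α − 1 = ε/1000 = -0.0282
f^(α−1) = 0.679^(-0.0282) = 1.010977
δ_res = (-29.183 + 1000) × 1.010977 − 1000 = 981.473 − 1000 = -18.53 permil

-18.5 permil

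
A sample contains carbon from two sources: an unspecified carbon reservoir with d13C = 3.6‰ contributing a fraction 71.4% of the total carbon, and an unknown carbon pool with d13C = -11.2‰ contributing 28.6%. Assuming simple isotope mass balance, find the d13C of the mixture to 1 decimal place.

δ_mix = f_A·δ_A + f_B·δ_B
δ_mix = 0.714 × (3.6) + 0.286 × (-11.2)
δ_mix = 2.57 + -3.20 = -0.63‰

-0.6‰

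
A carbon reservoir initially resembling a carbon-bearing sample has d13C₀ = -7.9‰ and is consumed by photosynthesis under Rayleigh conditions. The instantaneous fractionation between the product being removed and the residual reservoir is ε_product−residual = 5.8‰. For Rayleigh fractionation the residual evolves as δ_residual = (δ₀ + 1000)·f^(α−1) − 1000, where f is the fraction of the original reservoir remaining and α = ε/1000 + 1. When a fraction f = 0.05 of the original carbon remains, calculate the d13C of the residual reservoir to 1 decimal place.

Rayleigh residual: δ_res = (δ₀ + 1000)·f^(α−1) − 1000
α = ε/1000 + 1 = 1.00580, so α − 1 = 0.00580
f^(α−1) = 0.05^(0.00580) = 0.982775
δ_res = (-7.9 + 1000) × 0.982775 − 1000 = 975.011 − 1000 = -24.99‰

-25.0‰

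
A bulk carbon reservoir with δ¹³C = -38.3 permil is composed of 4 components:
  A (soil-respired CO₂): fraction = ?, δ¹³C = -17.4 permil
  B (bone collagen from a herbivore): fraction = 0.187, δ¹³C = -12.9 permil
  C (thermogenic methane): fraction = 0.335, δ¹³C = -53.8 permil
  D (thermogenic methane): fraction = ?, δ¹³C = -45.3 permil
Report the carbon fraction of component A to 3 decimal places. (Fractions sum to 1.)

Let f_A and f_D be the unknown fractions; fractions sum to 1 so f_A + f_D = 0.478.
Mass balance: Σ fᵢ·δᵢ = δ_bulk ⇒ f_A·(-17.4) + f_D·(-45.3) = -38.3 − (-20.435) = -17.865
Substitute f_D = 0.478 − f_A:
f_A·(-17.4 − -45.3) = -17.865 − 0.478×(-45.3) = 3.789
f_A = 3.789 / 27.9 = 0.1358

0.136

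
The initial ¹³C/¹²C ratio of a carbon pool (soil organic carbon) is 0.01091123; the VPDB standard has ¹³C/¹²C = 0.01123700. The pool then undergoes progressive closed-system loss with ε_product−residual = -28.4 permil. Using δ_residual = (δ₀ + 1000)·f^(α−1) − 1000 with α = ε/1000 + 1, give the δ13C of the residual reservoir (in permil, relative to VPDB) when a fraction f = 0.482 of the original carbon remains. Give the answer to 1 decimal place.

-8.7 permil

δ₀ = (0.01091123/0.01123700 − 1)×1000 = (0.971009 − 1)×1000 = -28.991 permil
α − 1 = ε/1000 = -0.0284
f^(α−1) = 0.482^(-0.0284) = 1.020943
δ_res = (-28.991 + 1000) × 1.020943 − 1000 = 991.345 − 1000 = -8.66 permil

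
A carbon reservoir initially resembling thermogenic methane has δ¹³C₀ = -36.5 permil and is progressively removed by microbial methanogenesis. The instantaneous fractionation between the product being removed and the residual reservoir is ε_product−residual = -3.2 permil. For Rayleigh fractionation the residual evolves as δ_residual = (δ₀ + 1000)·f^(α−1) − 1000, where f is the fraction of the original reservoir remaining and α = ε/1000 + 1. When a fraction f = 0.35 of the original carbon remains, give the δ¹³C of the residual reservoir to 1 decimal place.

-33.3 permil

Rayleigh residual: δ_res = (δ₀ + 1000)·f^(α−1) − 1000
α = ε/1000 + 1 = 0.99680, so α − 1 = -0.00320
f^(α−1) = 0.35^(-0.00320) = 1.003365
δ_res = (-36.5 + 1000) × 1.003365 − 1000 = 966.742 − 1000 = -33.26 permil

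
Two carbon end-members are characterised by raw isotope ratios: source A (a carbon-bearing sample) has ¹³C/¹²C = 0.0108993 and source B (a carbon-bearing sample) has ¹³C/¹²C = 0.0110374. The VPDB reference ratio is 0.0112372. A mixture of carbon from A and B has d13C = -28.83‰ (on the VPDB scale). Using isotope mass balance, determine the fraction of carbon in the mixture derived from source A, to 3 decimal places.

0.899

δ_A = (0.0108993/0.0112372 − 1)×1000 = (0.969930 − 1)×1000 = -30.070‰
δ_B = (0.0110374/0.0112372 − 1)×1000 = (0.982220 − 1)×1000 = -17.780‰
f_A = (δ_mix − δ_B)/(δ_A − δ_B) = (-28.83 − (-17.780))/(-30.070 − (-17.780))
f_A = -11.050 / -12.290 = 0.8991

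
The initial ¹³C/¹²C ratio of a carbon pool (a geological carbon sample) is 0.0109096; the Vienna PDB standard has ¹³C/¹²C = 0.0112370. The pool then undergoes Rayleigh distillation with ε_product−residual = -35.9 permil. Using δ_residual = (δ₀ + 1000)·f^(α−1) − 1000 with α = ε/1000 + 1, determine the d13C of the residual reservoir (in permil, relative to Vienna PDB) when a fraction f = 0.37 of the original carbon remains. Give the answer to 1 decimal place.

6.1 permil

δ₀ = (0.0109096/0.0112370 − 1)×1000 = (0.970864 − 1)×1000 = -29.136 permil
α − 1 = ε/1000 = -0.0359
f^(α−1) = 0.37^(-0.0359) = 1.036338
δ_res = (-29.136 + 1000) × 1.036338 − 1000 = 1006.144 − 1000 = 6.14 permil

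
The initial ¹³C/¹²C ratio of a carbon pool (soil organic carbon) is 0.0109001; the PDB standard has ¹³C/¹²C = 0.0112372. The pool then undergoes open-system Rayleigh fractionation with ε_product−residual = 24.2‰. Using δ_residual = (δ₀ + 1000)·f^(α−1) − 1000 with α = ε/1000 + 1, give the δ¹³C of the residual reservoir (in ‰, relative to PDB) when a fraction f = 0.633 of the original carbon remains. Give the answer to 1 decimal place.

δ₀ = (0.0109001/0.0112372 − 1)×1000 = (0.970001 − 1)×1000 = -29.999‰
α − 1 = ε/1000 = 0.0242
f^(α−1) = 0.633^(0.0242) = 0.988995
δ_res = (-29.999 + 1000) × 0.988995 − 1000 = 959.326 − 1000 = -40.67‰

-40.7‰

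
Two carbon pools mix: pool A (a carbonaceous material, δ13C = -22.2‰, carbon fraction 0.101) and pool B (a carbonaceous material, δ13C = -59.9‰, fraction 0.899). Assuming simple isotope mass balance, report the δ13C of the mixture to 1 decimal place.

δ_mix = f_A·δ_A + f_B·δ_B
δ_mix = 0.101 × (-22.2) + 0.899 × (-59.9)
δ_mix = -2.24 + -53.85 = -56.09‰

-56.1‰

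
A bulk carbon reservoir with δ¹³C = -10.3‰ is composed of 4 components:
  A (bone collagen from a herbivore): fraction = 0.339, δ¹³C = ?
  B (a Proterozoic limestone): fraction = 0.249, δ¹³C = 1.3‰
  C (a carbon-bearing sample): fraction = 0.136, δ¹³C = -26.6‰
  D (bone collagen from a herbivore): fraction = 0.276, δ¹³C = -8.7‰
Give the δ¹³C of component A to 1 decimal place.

Isotope mass balance: δ_bulk = Σ fᵢ·δᵢ.
-10.3 = 0.339×δ_A + 0.249×(1.3) + 0.136×(-26.6) + 0.276×(-8.7)
0.339·δ_A = -10.3 − (-5.695) = -4.605
δ_A = -4.605 / 0.339 = -13.58‰

-13.6‰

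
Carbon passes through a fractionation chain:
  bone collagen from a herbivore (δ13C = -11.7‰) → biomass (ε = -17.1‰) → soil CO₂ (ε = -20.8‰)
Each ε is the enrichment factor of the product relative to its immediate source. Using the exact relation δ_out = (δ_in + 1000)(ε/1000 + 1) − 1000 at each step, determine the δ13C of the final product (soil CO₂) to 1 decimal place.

step 1: δ = (-11.70 + 1000)·(-17.1/1000 + 1) − 1000 = -28.60‰
step 2: δ = (-28.60 + 1000)·(-20.8/1000 + 1) − 1000 = -48.81‰

-48.8‰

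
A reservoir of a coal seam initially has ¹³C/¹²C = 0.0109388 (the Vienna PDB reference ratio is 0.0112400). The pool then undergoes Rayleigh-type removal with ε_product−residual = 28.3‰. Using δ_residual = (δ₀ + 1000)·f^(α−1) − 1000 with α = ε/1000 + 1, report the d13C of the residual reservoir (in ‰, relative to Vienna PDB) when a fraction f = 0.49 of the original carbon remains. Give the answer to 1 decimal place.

δ₀ = (0.0109388/0.0112400 − 1)×1000 = (0.973203 − 1)×1000 = -26.797‰
α − 1 = ε/1000 = 0.0283
f^(α−1) = 0.49^(0.0283) = 0.980015
δ_res = (-26.797 + 1000) × 0.980015 − 1000 = 953.753 − 1000 = -46.25‰

-46.2‰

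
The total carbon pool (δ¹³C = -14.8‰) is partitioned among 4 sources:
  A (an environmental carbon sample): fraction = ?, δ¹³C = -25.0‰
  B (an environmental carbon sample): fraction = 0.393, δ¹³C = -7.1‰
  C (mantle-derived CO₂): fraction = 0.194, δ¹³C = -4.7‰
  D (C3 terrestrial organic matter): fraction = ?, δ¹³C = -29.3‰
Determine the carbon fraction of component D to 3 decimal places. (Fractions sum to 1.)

0.180

Let f_D and f_A be the unknown fractions; fractions sum to 1 so f_D + f_A = 0.413.
Mass balance: Σ fᵢ·δᵢ = δ_bulk ⇒ f_D·(-29.3) + f_A·(-25.0) = -14.8 − (-3.702) = -11.098
Substitute f_A = 0.413 − f_D:
f_D·(-29.3 − -25.0) = -11.098 − 0.413×(-25.0) = -0.773
f_D = -0.773 / -4.3 = 0.1797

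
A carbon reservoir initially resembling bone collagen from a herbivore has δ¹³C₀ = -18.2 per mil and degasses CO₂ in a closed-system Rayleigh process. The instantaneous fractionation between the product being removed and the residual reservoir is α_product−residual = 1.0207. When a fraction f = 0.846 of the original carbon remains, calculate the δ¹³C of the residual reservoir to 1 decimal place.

-21.6 per mil

Rayleigh residual: δ_res = (δ₀ + 1000)·f^(α−1) − 1000
α − 1 = 0.02070
f^(α−1) = 0.846^(0.02070) = 0.996544
δ_res = (-18.2 + 1000) × 0.996544 − 1000 = 978.407 − 1000 = -21.59 per mil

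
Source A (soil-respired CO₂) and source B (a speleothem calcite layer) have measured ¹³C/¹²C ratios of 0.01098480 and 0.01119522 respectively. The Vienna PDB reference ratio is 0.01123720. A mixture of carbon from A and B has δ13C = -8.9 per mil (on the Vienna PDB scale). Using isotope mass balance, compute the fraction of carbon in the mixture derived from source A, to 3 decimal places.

0.276

δ_A = (0.01098480/0.01123720 − 1)×1000 = (0.977539 − 1)×1000 = -22.461 per mil
δ_B = (0.01119522/0.01123720 − 1)×1000 = (0.996264 − 1)×1000 = -3.736 per mil
f_A = (δ_mix − δ_B)/(δ_A − δ_B) = (-8.9 − (-3.736))/(-22.461 − (-3.736))
f_A = -5.164 / -18.725 = 0.2758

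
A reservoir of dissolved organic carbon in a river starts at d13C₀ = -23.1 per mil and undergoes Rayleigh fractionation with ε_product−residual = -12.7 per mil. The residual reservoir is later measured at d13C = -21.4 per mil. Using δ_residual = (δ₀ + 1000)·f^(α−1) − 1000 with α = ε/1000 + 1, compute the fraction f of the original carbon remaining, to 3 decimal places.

0.872

α − 1 = ε/1000 = -0.0127
(δ_res + 1000)/(δ₀ + 1000) = (-21.4 + 1000)/(-23.1 + 1000) = 978.6/976.9 = 1.001740
f = 1.001740^(1/-0.0127) = exp(ln(1.001740)/-0.0127) = exp(0.00174/-0.0127)
f = exp(-0.1369) = 0.8721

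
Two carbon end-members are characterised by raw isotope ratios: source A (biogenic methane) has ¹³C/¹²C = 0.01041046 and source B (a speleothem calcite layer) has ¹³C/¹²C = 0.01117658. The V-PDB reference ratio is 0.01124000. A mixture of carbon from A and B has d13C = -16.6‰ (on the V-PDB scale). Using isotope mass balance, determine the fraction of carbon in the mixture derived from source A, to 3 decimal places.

δ_A = (0.01041046/0.01124000 − 1)×1000 = (0.926198 − 1)×1000 = -73.802‰
δ_B = (0.01117658/0.01124000 − 1)×1000 = (0.994358 − 1)×1000 = -5.642‰
f_A = (δ_mix − δ_B)/(δ_A − δ_B) = (-16.6 − (-5.642))/(-73.802 − (-5.642))
f_A = -10.958 / -68.160 = 0.1608

0.161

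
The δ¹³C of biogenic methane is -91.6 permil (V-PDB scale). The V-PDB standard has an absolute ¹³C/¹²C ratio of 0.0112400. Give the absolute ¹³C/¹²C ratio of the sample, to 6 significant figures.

R_sample = R_standard × (δ¹³C/1000 + 1)
R_sample = 0.0112400 × (-91.6/1000 + 1) = 0.0112400 × 0.908400
R_sample = 0.0102104

0.0102104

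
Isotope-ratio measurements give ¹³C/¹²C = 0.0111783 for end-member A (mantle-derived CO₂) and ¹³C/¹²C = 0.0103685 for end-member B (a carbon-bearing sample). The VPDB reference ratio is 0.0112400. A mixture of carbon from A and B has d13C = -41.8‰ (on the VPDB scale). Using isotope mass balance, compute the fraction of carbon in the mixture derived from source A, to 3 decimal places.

0.496

δ_A = (0.0111783/0.0112400 − 1)×1000 = (0.994511 − 1)×1000 = -5.489‰
δ_B = (0.0103685/0.0112400 − 1)×1000 = (0.922464 − 1)×1000 = -77.536‰
f_A = (δ_mix − δ_B)/(δ_A − δ_B) = (-41.8 − (-77.536))/(-5.489 − (-77.536))
f_A = 35.736 / 72.046 = 0.4960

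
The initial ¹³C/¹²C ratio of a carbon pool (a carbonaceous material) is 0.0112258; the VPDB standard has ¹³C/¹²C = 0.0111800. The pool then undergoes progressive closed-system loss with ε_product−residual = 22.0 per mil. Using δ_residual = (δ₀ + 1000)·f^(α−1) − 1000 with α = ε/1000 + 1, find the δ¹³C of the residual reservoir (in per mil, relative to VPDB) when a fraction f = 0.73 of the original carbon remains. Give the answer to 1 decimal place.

-2.8 per mil

δ₀ = (0.0112258/0.0111800 − 1)×1000 = (1.004097 − 1)×1000 = 4.097 per mil
α − 1 = ε/1000 = 0.0220
f^(α−1) = 0.73^(0.0220) = 0.993100
δ_res = (4.097 + 1000) × 0.993100 − 1000 = 997.169 − 1000 = -2.83 per mil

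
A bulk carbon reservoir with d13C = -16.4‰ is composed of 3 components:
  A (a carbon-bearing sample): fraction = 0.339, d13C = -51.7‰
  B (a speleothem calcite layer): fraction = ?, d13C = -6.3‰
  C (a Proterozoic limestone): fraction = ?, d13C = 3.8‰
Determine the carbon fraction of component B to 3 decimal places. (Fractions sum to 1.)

Let f_B and f_C be the unknown fractions; fractions sum to 1 so f_B + f_C = 0.661.
Mass balance: Σ fᵢ·δᵢ = δ_bulk ⇒ f_B·(-6.3) + f_C·(3.8) = -16.4 − (-17.526) = 1.126
Substitute f_C = 0.661 − f_B:
f_B·(-6.3 − 3.8) = 1.126 − 0.661×(3.8) = -1.385
f_B = -1.385 / -10.1 = 0.1372

0.137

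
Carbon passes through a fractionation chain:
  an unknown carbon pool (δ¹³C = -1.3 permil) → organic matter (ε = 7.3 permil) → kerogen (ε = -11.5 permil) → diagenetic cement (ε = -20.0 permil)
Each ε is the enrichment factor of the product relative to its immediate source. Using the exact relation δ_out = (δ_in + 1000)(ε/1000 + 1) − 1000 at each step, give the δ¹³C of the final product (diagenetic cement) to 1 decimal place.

-25.5 permil

step 1: δ = (-1.30 + 1000)·(7.3/1000 + 1) − 1000 = 5.99 permil
step 2: δ = (5.99 + 1000)·(-11.5/1000 + 1) − 1000 = -5.58 permil
step 3: δ = (-5.58 + 1000)·(-20.0/1000 + 1) − 1000 = -25.47 permil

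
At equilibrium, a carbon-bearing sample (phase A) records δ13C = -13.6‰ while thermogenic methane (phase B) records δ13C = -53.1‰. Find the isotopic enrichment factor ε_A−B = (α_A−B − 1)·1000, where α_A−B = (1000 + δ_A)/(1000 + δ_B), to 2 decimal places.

41.72‰

α_A−B = (1000 + -13.6) / (1000 + -53.1) = 986.4 / 946.9 = 1.041715
ε_A−B = (1.041715 − 1) × 1000 = 41.715‰
(The approximation ε ≈ δ_A − δ_B would give 39.5‰.)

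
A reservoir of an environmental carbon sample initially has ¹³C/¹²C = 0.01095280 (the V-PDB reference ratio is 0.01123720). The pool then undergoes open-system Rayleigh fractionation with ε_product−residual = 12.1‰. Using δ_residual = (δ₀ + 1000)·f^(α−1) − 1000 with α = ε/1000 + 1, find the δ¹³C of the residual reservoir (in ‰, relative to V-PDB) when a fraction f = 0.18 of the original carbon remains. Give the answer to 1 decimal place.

δ₀ = (0.01095280/0.01123720 − 1)×1000 = (0.974691 − 1)×1000 = -25.309‰
α − 1 = ε/1000 = 0.0121
f^(α−1) = 0.18^(0.0121) = 0.979465
δ_res = (-25.309 + 1000) × 0.979465 − 1000 = 954.676 − 1000 = -45.32‰

-45.3‰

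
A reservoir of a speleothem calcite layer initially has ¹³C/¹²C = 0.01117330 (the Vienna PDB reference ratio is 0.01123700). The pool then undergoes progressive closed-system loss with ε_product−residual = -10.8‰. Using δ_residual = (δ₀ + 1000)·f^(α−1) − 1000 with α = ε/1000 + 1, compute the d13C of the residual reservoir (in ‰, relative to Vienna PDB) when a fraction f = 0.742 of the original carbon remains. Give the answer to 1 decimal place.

-2.5‰

δ₀ = (0.01117330/0.01123700 − 1)×1000 = (0.994331 − 1)×1000 = -5.669‰
α − 1 = ε/1000 = -0.0108
f^(α−1) = 0.742^(-0.0108) = 1.003228
δ_res = (-5.669 + 1000) × 1.003228 − 1000 = 997.541 − 1000 = -2.46‰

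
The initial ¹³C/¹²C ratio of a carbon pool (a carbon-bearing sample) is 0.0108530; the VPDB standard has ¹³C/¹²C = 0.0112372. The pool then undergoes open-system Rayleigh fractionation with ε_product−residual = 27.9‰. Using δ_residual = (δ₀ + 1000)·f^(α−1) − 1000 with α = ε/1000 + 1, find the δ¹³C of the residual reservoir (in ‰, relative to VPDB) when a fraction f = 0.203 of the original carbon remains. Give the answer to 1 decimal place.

-76.2‰

δ₀ = (0.0108530/0.0112372 − 1)×1000 = (0.965810 − 1)×1000 = -34.190‰
α − 1 = ε/1000 = 0.0279
f^(α−1) = 0.203^(0.0279) = 0.956487
δ_res = (-34.190 + 1000) × 0.956487 − 1000 = 923.785 − 1000 = -76.22‰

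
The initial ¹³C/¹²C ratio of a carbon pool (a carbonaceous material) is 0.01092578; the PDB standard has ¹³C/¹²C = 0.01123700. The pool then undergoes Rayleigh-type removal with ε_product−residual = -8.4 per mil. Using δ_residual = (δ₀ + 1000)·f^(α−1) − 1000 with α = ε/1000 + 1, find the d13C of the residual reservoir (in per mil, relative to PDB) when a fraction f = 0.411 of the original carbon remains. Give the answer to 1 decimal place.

δ₀ = (0.01092578/0.01123700 − 1)×1000 = (0.972304 − 1)×1000 = -27.696 per mil
α − 1 = ε/1000 = -0.0084
f^(α−1) = 0.411^(-0.0084) = 1.007497
δ_res = (-27.696 + 1000) × 1.007497 − 1000 = 979.593 − 1000 = -20.41 per mil

-20.4 per mil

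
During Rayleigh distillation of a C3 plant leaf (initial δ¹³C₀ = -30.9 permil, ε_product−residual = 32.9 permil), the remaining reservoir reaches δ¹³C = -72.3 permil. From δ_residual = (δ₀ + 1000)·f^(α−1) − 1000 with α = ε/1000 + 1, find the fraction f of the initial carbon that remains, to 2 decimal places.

0.27

α − 1 = ε/1000 = 0.0329
(δ_res + 1000)/(δ₀ + 1000) = (-72.3 + 1000)/(-30.9 + 1000) = 927.7/969.1 = 0.957280
f = 0.957280^(1/0.0329) = exp(ln(0.957280)/0.0329) = exp(-0.04366/0.0329)
f = exp(-1.3270) = 0.2653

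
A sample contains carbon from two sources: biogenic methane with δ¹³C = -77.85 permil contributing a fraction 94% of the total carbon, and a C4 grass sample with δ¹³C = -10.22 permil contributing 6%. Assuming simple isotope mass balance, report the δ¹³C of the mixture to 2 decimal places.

δ_mix = f_A·δ_A + f_B·δ_B
δ_mix = 0.94 × (-77.85) + 0.06 × (-10.22)
δ_mix = -73.179 + -0.613 = -73.792 permil

-73.79 permil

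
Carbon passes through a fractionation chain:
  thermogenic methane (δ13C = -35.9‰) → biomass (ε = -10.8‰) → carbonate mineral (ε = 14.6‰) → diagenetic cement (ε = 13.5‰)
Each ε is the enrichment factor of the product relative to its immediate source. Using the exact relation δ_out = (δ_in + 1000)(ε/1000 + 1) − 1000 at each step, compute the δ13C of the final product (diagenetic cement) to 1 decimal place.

step 1: δ = (-35.90 + 1000)·(-10.8/1000 + 1) − 1000 = -46.31‰
step 2: δ = (-46.31 + 1000)·(14.6/1000 + 1) − 1000 = -32.39‰
step 3: δ = (-32.39 + 1000)·(13.5/1000 + 1) − 1000 = -19.33‰

-19.3‰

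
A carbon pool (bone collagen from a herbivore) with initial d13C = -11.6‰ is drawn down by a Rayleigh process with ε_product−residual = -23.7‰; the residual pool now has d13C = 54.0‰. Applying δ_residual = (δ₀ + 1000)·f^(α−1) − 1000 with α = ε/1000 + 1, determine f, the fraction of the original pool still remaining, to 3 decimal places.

0.066

α − 1 = ε/1000 = -0.0237
(δ_res + 1000)/(δ₀ + 1000) = (54.0 + 1000)/(-11.6 + 1000) = 1054.0/988.4 = 1.066370
f = 1.066370^(1/-0.0237) = exp(ln(1.066370)/-0.0237) = exp(0.06426/-0.0237)
f = exp(-2.7114) = 0.0664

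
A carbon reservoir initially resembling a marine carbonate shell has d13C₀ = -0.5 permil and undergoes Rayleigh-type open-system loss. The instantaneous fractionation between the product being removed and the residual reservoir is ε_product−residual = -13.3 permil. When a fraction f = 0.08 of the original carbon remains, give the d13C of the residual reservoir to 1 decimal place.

33.6 permil

Rayleigh residual: δ_res = (δ₀ + 1000)·f^(α−1) − 1000
α = ε/1000 + 1 = 0.98670, so α − 1 = -0.01330
f^(α−1) = 0.08^(-0.01330) = 1.034163
δ_res = (-0.5 + 1000) × 1.034163 − 1000 = 1033.646 − 1000 = 33.65 permil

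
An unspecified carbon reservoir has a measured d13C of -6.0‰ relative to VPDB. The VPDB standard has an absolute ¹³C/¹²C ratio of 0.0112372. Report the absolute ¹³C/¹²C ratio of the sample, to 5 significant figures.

R_sample = R_standard × (d13C/1000 + 1)
R_sample = 0.0112372 × (-6.0/1000 + 1) = 0.0112372 × 0.994000
R_sample = 0.0111698

0.011170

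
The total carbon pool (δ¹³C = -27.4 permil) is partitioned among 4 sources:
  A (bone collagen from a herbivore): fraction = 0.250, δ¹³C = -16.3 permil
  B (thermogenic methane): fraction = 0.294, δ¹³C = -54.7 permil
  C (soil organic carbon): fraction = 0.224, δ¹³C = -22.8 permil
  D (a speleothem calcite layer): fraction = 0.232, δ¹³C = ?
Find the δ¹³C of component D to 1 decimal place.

-9.2 permil

Isotope mass balance: δ_bulk = Σ fᵢ·δᵢ.
-27.4 = 0.250×(-16.3) + 0.294×(-54.7) + 0.224×(-22.8) + 0.232×δ_D
0.232·δ_D = -27.4 − (-25.264) = -2.136
δ_D = -2.136 / 0.232 = -9.21 permil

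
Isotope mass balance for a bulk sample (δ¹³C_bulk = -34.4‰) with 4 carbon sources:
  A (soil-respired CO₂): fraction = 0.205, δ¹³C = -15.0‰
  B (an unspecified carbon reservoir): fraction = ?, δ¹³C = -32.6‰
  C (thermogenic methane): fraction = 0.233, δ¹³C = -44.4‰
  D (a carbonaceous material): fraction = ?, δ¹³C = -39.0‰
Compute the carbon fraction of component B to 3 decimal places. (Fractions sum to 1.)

0.147

Let f_B and f_D be the unknown fractions; fractions sum to 1 so f_B + f_D = 0.562.
Mass balance: Σ fᵢ·δᵢ = δ_bulk ⇒ f_B·(-32.6) + f_D·(-39.0) = -34.4 − (-13.420) = -20.980
Substitute f_D = 0.562 − f_B:
f_B·(-32.6 − -39.0) = -20.980 − 0.562×(-39.0) = 0.938
f_B = 0.938 / 6.4 = 0.1466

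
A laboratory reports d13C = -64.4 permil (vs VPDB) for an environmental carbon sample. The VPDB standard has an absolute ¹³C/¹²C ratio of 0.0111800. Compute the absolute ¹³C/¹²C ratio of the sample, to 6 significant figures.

0.0104600

R_sample = R_standard × (d13C/1000 + 1)
R_sample = 0.0111800 × (-64.4/1000 + 1) = 0.0111800 × 0.935600
R_sample = 0.0104600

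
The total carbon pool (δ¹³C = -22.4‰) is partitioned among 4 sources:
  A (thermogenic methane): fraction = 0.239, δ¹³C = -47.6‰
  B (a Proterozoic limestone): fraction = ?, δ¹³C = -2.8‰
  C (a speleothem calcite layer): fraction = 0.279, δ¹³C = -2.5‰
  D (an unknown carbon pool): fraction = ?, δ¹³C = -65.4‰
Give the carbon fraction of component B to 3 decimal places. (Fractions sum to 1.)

0.339

Let f_B and f_D be the unknown fractions; fractions sum to 1 so f_B + f_D = 0.482.
Mass balance: Σ fᵢ·δᵢ = δ_bulk ⇒ f_B·(-2.8) + f_D·(-65.4) = -22.4 − (-12.074) = -10.326
Substitute f_D = 0.482 − f_B:
f_B·(-2.8 − -65.4) = -10.326 − 0.482×(-65.4) = 21.197
f_B = 21.197 / 62.6 = 0.3386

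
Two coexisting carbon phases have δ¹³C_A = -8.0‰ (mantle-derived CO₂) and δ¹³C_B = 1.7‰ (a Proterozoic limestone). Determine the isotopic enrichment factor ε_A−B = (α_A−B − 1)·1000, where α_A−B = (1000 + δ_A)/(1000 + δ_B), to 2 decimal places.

-9.68‰

α_A−B = (1000 + -8.0) / (1000 + 1.7) = 992.0 / 1001.7 = 0.990316
ε_A−B = (0.990316 − 1) × 1000 = -9.684‰
(The approximation ε ≈ δ_A − δ_B would give -9.7‰.)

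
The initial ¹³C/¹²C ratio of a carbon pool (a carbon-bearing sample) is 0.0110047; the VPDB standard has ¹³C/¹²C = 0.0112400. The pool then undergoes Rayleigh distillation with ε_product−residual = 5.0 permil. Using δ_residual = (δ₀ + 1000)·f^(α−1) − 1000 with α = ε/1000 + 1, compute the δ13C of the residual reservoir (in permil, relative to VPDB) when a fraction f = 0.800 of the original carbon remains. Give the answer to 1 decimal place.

-22.0 permil

δ₀ = (0.0110047/0.0112400 − 1)×1000 = (0.979066 − 1)×1000 = -20.934 permil
α − 1 = ε/1000 = 0.0050
f^(α−1) = 0.800^(0.0050) = 0.998885
δ_res = (-20.934 + 1000) × 0.998885 − 1000 = 977.974 − 1000 = -22.03 permil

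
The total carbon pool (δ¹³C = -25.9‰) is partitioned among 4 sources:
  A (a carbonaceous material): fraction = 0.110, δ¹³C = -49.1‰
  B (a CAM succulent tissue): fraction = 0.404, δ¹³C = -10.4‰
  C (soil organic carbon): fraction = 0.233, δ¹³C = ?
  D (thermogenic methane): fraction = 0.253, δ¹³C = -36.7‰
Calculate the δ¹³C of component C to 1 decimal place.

-30.1‰

Isotope mass balance: δ_bulk = Σ fᵢ·δᵢ.
-25.9 = 0.110×(-49.1) + 0.404×(-10.4) + 0.233×δ_C + 0.253×(-36.7)
0.233·δ_C = -25.9 − (-18.888) = -7.012
δ_C = -7.012 / 0.233 = -30.10‰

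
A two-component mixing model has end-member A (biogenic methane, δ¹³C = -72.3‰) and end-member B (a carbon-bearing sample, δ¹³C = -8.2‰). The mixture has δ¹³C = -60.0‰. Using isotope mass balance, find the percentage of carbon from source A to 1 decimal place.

80.8%

δ_mix = f_A·δ_A + (1 − f_A)·δ_B  ⇒  f_A = (δ_mix − δ_B)/(δ_A − δ_B)
f_A = (-60.0 − (-8.2)) / (-72.3 − (-8.2))
f_A = -51.8 / -64.1 = 0.8081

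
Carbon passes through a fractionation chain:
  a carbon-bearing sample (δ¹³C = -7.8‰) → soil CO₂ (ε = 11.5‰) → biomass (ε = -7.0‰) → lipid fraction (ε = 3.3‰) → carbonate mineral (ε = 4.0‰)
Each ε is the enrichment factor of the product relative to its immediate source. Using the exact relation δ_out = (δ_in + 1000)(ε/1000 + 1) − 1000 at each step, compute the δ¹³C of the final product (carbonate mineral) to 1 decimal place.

3.9‰

step 1: δ = (-7.80 + 1000)·(11.5/1000 + 1) − 1000 = 3.61‰
step 2: δ = (3.61 + 1000)·(-7.0/1000 + 1) − 1000 = -3.41‰
step 3: δ = (-3.41 + 1000)·(3.3/1000 + 1) − 1000 = -0.13‰
step 4: δ = (-0.13 + 1000)·(4.0/1000 + 1) − 1000 = 3.87‰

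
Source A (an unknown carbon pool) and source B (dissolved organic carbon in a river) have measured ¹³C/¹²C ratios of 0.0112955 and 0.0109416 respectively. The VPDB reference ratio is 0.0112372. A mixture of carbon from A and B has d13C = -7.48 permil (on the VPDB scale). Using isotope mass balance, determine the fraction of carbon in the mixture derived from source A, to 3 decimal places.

0.598

δ_A = (0.0112955/0.0112372 − 1)×1000 = (1.005188 − 1)×1000 = 5.188 permil
δ_B = (0.0109416/0.0112372 − 1)×1000 = (0.973695 − 1)×1000 = -26.305 permil
f_A = (δ_mix − δ_B)/(δ_A − δ_B) = (-7.48 − (-26.305))/(5.188 − (-26.305))
f_A = 18.825 / 31.494 = 0.5978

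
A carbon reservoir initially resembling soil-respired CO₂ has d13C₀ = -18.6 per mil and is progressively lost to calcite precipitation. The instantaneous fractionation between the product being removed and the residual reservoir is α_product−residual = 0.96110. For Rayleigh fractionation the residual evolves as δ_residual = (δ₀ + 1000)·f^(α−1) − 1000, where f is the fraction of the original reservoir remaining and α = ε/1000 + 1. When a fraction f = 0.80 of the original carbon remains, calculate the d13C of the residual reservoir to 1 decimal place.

-10.0 per mil

Rayleigh residual: δ_res = (δ₀ + 1000)·f^(α−1) − 1000
α − 1 = -0.03890
f^(α−1) = 0.80^(-0.03890) = 1.008718
δ_res = (-18.6 + 1000) × 1.008718 − 1000 = 989.956 − 1000 = -10.04 per mil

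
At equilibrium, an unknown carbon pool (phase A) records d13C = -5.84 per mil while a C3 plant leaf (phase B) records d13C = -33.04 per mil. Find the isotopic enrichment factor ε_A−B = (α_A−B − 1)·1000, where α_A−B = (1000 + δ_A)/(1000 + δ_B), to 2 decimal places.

28.13 per mil

α_A−B = (1000 + -5.84) / (1000 + -33.04) = 994.16 / 966.96 = 1.028129
ε_A−B = (1.028129 − 1) × 1000 = 28.129 per mil
(The approximation ε ≈ δ_A − δ_B would give 27.20 per mil.)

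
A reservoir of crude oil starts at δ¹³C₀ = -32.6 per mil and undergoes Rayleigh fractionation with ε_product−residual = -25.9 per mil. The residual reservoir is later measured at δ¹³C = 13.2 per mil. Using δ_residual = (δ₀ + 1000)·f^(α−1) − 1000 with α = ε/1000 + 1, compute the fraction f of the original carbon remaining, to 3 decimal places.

α − 1 = ε/1000 = -0.0259
(δ_res + 1000)/(δ₀ + 1000) = (13.2 + 1000)/(-32.6 + 1000) = 1013.2/967.4 = 1.047343
f = 1.047343^(1/-0.0259) = exp(ln(1.047343)/-0.0259) = exp(0.04626/-0.0259)
f = exp(-1.7860) = 0.1676

0.168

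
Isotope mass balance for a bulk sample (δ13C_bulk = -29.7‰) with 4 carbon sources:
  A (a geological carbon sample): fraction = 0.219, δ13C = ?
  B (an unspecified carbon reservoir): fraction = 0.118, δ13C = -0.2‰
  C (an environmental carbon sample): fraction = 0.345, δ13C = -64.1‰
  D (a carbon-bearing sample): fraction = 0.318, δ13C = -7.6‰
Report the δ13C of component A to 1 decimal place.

-23.5‰

Isotope mass balance: δ_bulk = Σ fᵢ·δᵢ.
-29.7 = 0.219×δ_A + 0.118×(-0.2) + 0.345×(-64.1) + 0.318×(-7.6)
0.219·δ_A = -29.7 − (-24.555) = -5.145
δ_A = -5.145 / 0.219 = -23.49‰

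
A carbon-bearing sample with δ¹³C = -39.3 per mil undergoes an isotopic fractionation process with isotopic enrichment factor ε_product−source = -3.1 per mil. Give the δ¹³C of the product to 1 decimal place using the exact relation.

Exactly, δ_product = (δ_source + 1000)·(ε/1000 + 1) − 1000.
δ_product = (-39.3 + 1000) × (-3.1/1000 + 1) − 1000
δ_product = -42.28 per mil

-42.3 per mil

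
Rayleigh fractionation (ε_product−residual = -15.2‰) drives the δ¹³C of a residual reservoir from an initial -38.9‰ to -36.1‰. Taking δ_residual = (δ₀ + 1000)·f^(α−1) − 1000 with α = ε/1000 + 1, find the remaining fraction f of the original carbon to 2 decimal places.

α − 1 = ε/1000 = -0.0152
(δ_res + 1000)/(δ₀ + 1000) = (-36.1 + 1000)/(-38.9 + 1000) = 963.9/961.1 = 1.002913
f = 1.002913^(1/-0.0152) = exp(ln(1.002913)/-0.0152) = exp(0.00291/-0.0152)
f = exp(-0.1914) = 0.8258

0.83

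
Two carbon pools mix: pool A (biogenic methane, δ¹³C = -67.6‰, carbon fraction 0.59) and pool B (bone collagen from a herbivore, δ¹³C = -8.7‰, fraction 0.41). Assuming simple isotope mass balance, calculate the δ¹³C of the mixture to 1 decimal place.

δ_mix = f_A·δ_A + f_B·δ_B
δ_mix = 0.59 × (-67.6) + 0.41 × (-8.7)
δ_mix = -39.88 + -3.57 = -43.45‰

-43.5‰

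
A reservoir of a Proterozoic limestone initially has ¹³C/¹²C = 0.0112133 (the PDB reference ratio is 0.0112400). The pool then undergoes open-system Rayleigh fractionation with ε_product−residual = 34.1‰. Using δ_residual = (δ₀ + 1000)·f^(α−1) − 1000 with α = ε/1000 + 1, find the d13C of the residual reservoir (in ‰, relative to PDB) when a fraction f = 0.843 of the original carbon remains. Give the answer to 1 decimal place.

-8.2‰

δ₀ = (0.0112133/0.0112400 − 1)×1000 = (0.997625 − 1)×1000 = -2.375‰
α − 1 = ε/1000 = 0.0341
f^(α−1) = 0.843^(0.0341) = 0.994193
δ_res = (-2.375 + 1000) × 0.994193 − 1000 = 991.831 − 1000 = -8.17‰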